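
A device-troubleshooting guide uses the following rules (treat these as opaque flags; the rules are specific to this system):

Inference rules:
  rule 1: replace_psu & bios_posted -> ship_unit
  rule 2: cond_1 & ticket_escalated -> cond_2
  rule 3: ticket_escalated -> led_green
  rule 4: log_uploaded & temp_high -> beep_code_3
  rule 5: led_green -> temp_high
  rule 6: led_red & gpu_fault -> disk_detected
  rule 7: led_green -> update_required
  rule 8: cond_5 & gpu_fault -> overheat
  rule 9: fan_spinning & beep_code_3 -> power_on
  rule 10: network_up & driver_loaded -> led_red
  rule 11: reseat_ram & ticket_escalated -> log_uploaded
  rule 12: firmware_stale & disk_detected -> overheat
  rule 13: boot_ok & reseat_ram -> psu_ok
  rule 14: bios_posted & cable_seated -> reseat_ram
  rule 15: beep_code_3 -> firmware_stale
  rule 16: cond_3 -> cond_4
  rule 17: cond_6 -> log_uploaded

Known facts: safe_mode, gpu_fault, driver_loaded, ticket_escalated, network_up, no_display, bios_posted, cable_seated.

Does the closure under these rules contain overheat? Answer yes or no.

yes

Round 1: rule 3 [ticket_escalated -> led_green]; rule 10 [network_up & driver_loaded -> led_red]; rule 14 [bios_posted & cable_seated -> reseat_ram]. New: led_green, led_red, reseat_ram.
Round 2: rule 5 [led_green -> temp_high]; rule 6 [led_red & gpu_fault -> disk_detected]; rule 7 [led_green -> update_required]; rule 11 [reseat_ram & ticket_escalated -> log_uploaded]. New: temp_high, disk_detected, update_required, log_uploaded.
Round 3: rule 4 [log_uploaded & temp_high -> beep_code_3]. New: beep_code_3.
Round 4: rule 15 [beep_code_3 -> firmware_stale]. New: firmware_stale.
Round 5: rule 12 [firmware_stale & disk_detected -> overheat]. New: overheat.
overheat appears in round 5, so it is derivable.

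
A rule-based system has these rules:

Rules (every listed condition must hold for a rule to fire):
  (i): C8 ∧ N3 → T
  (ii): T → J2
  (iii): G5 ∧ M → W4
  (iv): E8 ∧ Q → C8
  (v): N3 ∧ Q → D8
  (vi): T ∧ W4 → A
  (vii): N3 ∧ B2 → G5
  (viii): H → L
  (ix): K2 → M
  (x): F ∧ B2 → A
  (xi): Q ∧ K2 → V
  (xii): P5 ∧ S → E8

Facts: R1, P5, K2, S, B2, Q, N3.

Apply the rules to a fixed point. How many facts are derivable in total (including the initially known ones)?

17

Round 1 fires (v), (vii), (ix), (xi), (xii), giving D8, G5, M, V, E8.
Round 2 fires (iii), (iv), giving W4, C8.
Round 3 fires (i), giving T.
Round 4 fires (ii), (vi), giving J2, A.
Closure: {A, B2, C8, D8, E8, G5, J2, K2, M, N3, P5, Q, R1, S, T, V, W4} — 17 facts.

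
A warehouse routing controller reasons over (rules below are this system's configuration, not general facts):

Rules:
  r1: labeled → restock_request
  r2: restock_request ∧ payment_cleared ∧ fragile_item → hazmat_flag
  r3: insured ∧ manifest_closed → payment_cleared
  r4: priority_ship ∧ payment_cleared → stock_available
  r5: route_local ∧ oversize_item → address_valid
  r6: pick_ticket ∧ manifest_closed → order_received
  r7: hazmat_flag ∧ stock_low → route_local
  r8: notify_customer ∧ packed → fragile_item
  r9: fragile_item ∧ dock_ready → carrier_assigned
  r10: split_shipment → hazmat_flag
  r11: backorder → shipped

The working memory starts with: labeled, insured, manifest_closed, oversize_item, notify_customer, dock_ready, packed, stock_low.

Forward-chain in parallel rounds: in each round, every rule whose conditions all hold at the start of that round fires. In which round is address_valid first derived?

4

Round 1 fires r1, r3, r8, giving restock_request, payment_cleared, fragile_item.
Round 2 fires r2, r9, giving hazmat_flag, carrier_assigned.
Round 3 fires r7, giving route_local.
Round 4 fires r5, giving address_valid.
address_valid first appears in round 4.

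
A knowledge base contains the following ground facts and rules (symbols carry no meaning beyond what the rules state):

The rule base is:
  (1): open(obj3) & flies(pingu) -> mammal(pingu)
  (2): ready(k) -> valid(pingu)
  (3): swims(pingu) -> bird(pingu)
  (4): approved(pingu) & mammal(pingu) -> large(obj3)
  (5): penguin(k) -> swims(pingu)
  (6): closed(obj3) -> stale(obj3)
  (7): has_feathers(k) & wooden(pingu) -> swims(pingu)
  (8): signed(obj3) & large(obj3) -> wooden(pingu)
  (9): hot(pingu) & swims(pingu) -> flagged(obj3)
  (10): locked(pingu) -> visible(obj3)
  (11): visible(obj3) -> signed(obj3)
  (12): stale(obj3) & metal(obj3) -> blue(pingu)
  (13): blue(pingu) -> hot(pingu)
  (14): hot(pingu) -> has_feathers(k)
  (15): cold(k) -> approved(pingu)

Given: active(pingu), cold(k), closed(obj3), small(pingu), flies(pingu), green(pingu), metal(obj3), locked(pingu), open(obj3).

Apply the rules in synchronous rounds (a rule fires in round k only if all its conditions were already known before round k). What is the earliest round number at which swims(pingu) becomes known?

Round 1: (1) [open(obj3) & flies(pingu) -> mammal(pingu)]; (6) [closed(obj3) -> stale(obj3)]; (10) [locked(pingu) -> visible(obj3)]; (15) [cold(k) -> approved(pingu)]. Adds mammal(pingu), stale(obj3), visible(obj3), approved(pingu).
Round 2: (4) [approved(pingu) & mammal(pingu) -> large(obj3)]; (11) [visible(obj3) -> signed(obj3)]; (12) [stale(obj3) & metal(obj3) -> blue(pingu)]. Adds large(obj3), signed(obj3), blue(pingu).
Round 3: (8) [signed(obj3) & large(obj3) -> wooden(pingu)]; (13) [blue(pingu) -> hot(pingu)]. Adds wooden(pingu), hot(pingu).
Round 4: (14) [hot(pingu) -> has_feathers(k)]. Adds has_feathers(k).
Round 5: (7) [has_feathers(k) & wooden(pingu) -> swims(pingu)]. Adds swims(pingu).
swims(pingu) first appears in round 5.

5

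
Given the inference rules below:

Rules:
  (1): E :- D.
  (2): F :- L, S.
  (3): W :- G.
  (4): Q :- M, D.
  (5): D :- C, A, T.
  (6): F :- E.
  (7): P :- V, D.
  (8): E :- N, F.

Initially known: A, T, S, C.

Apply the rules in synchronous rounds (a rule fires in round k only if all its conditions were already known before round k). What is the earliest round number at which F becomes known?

Round 1 — (5), derive D.
Round 2 — (1), derive E.
Round 3 — (6), derive F.
F first appears in round 3.

3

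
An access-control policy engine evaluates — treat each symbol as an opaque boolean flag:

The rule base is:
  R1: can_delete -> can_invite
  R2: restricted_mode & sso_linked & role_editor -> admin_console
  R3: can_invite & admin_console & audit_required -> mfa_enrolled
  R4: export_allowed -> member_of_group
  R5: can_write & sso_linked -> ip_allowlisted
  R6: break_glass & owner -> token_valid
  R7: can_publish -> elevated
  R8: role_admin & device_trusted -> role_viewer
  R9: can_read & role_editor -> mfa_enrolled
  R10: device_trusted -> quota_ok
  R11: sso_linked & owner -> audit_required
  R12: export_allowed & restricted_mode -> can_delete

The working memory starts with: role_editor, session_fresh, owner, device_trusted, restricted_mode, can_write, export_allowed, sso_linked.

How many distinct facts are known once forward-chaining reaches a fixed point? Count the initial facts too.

Round 1 — R2, R4, R5, R10, R11, R12, derive admin_console, member_of_group, ip_allowlisted, quota_ok, audit_required, can_delete.
Round 2 — R1, derive can_invite.
Round 3 — R3, derive mfa_enrolled.
Closure: {admin_console, audit_required, can_delete, can_invite, can_write, device_trusted, export_allowed, ip_allowlisted, member_of_group, mfa_enrolled, owner, quota_ok, restricted_mode, role_editor, session_fresh, sso_linked} — 16 facts.

16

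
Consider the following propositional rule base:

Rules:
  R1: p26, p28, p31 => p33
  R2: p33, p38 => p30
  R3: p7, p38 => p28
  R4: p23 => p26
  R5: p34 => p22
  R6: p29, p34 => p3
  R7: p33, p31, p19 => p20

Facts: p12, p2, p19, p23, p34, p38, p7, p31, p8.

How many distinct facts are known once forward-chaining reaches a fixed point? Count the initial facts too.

15

Round 1 fires R3, R4, R5, giving p28, p26, p22.
Round 2 fires R1, giving p33.
Round 3 fires R2, R7, giving p30, p20.
Closure: {p12, p19, p2, p20, p22, p23, p26, p28, p30, p31, p33, p34, p38, p7, p8} — 15 facts.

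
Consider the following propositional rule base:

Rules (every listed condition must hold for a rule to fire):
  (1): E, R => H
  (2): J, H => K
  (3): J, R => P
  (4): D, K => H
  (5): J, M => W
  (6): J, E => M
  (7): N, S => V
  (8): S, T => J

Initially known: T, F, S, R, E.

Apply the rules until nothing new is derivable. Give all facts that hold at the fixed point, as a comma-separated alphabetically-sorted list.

Round 1: (1) [E, R => H]; (8) [S, T => J]. Adds H, J.
Round 2: (2) [J, H => K]; (3) [J, R => P]; (6) [J, E => M]. Adds K, P, M.
Round 3: (5) [J, M => W]. Adds W.

E, F, H, J, K, M, P, R, S, T, W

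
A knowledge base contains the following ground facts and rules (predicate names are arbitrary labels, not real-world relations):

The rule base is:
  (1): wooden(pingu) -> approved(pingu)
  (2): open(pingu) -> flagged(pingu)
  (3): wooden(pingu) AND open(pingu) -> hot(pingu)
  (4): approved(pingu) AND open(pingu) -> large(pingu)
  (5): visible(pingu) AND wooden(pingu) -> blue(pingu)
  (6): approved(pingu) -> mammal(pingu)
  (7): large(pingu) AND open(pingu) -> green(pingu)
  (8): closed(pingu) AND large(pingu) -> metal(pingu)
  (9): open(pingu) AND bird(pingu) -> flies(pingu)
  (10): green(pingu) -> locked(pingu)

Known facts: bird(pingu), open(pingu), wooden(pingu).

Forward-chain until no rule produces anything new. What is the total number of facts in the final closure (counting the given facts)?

Round 1: (1) [wooden(pingu) -> approved(pingu)]; (2) [open(pingu) -> flagged(pingu)]; (3) [wooden(pingu) AND open(pingu) -> hot(pingu)]; (9) [open(pingu) AND bird(pingu) -> flies(pingu)]. Adds approved(pingu), flagged(pingu), hot(pingu), flies(pingu).
Round 2: (4) [approved(pingu) AND open(pingu) -> large(pingu)]; (6) [approved(pingu) -> mammal(pingu)]. Adds large(pingu), mammal(pingu).
Round 3: (7) [large(pingu) AND open(pingu) -> green(pingu)]. Adds green(pingu).
Round 4: (10) [green(pingu) -> locked(pingu)]. Adds locked(pingu).
Closure: {approved(pingu), bird(pingu), flagged(pingu), flies(pingu), green(pingu), hot(pingu), large(pingu), locked(pingu), mammal(pingu), open(pingu), wooden(pingu)} — 11 facts.

11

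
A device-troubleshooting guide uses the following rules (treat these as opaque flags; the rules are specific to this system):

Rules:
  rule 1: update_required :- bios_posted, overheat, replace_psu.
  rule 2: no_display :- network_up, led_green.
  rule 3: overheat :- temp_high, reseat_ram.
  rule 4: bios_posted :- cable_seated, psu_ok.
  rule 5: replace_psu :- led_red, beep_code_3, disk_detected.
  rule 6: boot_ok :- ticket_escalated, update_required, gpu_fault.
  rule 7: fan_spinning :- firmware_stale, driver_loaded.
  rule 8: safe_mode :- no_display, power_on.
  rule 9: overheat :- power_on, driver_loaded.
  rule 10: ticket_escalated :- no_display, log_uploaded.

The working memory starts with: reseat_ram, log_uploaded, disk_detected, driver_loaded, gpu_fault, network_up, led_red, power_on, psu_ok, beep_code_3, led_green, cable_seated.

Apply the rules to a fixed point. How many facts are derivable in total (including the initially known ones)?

20

Round 1: rule 2 [no_display :- network_up, led_green.]; rule 4 [bios_posted :- cable_seated, psu_ok.]; rule 5 [replace_psu :- led_red, beep_code_3, disk_detected.]; rule 9 [overheat :- power_on, driver_loaded.]. New: no_display, bios_posted, replace_psu, overheat.
Round 2: rule 1 [update_required :- bios_posted, overheat, replace_psu.]; rule 8 [safe_mode :- no_display, power_on.]; rule 10 [ticket_escalated :- no_display, log_uploaded.]. New: update_required, safe_mode, ticket_escalated.
Round 3: rule 6 [boot_ok :- ticket_escalated, update_required, gpu_fault.]. New: boot_ok.
Closure: {beep_code_3, bios_posted, boot_ok, cable_seated, disk_detected, driver_loaded, gpu_fault, led_green, led_red, log_uploaded, network_up, no_display, overheat, power_on, psu_ok, replace_psu, reseat_ram, safe_mode, ticket_escalated, update_required} — 20 facts.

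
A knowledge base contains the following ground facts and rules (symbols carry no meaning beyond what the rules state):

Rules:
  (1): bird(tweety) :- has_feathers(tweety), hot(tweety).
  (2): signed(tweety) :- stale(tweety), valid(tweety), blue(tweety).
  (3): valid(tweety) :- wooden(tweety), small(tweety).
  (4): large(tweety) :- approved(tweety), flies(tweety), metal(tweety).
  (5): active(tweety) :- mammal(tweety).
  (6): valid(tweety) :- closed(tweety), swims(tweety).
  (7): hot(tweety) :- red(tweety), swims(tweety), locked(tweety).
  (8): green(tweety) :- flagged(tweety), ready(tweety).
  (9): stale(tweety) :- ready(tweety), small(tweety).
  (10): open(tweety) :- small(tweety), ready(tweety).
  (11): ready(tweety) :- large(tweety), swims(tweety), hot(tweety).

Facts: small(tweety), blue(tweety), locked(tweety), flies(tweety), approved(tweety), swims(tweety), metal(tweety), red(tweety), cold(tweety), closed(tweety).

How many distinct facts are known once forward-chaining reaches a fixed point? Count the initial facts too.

17

Round 1 — (4), (6), (7), derive large(tweety), valid(tweety), hot(tweety).
Round 2 — (11), derive ready(tweety).
Round 3 — (9), (10), derive stale(tweety), open(tweety).
Round 4 — (2), derive signed(tweety).
Closure: {approved(tweety), blue(tweety), closed(tweety), cold(tweety), flies(tweety), hot(tweety), large(tweety), locked(tweety), metal(tweety), open(tweety), ready(tweety), red(tweety), signed(tweety), small(tweety), stale(tweety), swims(tweety), valid(tweety)} — 17 facts.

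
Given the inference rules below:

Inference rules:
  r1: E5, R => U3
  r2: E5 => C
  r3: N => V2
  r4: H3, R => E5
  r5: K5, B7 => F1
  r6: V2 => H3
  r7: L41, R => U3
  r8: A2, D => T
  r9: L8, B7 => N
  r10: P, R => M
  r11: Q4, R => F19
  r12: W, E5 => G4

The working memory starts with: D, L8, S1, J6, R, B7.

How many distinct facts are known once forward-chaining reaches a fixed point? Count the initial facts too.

12

Round 1 fires r9, giving N.
Round 2 fires r3, giving V2.
Round 3 fires r6, giving H3.
Round 4 fires r4, giving E5.
Round 5 fires r1, r2, giving U3, C.
Closure: {B7, C, D, E5, H3, J6, L8, N, R, S1, U3, V2} — 12 facts.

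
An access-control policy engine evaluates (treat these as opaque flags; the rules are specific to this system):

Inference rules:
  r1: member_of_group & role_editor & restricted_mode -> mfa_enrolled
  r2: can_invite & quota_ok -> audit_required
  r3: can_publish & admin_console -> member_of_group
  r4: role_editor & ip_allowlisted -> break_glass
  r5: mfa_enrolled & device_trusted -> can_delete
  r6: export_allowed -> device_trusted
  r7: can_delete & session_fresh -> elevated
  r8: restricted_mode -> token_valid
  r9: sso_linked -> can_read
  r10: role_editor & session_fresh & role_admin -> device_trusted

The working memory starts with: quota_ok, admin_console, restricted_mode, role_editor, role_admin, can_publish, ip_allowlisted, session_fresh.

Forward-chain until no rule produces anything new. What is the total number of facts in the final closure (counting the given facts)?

15

Round 1 fires r3, r4, r8, r10, giving member_of_group, break_glass, token_valid, device_trusted.
Round 2 fires r1, giving mfa_enrolled.
Round 3 fires r5, giving can_delete.
Round 4 fires r7, giving elevated.
Closure: {admin_console, break_glass, can_delete, can_publish, device_trusted, elevated, ip_allowlisted, member_of_group, mfa_enrolled, quota_ok, restricted_mode, role_admin, role_editor, session_fresh, token_valid} — 15 facts.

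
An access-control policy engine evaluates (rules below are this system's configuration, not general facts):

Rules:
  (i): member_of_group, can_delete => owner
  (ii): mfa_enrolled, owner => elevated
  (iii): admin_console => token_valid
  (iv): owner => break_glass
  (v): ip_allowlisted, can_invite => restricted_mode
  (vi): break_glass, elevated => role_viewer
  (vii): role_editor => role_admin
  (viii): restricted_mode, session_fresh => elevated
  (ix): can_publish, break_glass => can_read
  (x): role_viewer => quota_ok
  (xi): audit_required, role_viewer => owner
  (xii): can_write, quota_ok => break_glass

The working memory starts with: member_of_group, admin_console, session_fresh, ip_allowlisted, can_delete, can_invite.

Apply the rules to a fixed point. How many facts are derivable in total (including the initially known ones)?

13

Round 1: (i) [member_of_group, can_delete => owner]; (iii) [admin_console => token_valid]; (v) [ip_allowlisted, can_invite => restricted_mode]. New: owner, token_valid, restricted_mode.
Round 2: (iv) [owner => break_glass]; (viii) [restricted_mode, session_fresh => elevated]. New: break_glass, elevated.
Round 3: (vi) [break_glass, elevated => role_viewer]. New: role_viewer.
Round 4: (x) [role_viewer => quota_ok]. New: quota_ok.
Closure: {admin_console, break_glass, can_delete, can_invite, elevated, ip_allowlisted, member_of_group, owner, quota_ok, restricted_mode, role_viewer, session_fresh, token_valid} — 13 facts.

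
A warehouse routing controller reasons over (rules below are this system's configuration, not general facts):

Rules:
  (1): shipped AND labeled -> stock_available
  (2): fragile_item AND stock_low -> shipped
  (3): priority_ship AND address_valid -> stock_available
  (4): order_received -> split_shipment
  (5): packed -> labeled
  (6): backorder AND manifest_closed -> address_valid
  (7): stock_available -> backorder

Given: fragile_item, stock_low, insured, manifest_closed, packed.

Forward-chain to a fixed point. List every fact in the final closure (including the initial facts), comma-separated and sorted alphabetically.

Round 1: (2) [fragile_item AND stock_low -> shipped]; (5) [packed -> labeled]. Adds shipped, labeled.
Round 2: (1) [shipped AND labeled -> stock_available]. Adds stock_available.
Round 3: (7) [stock_available -> backorder]. Adds backorder.
Round 4: (6) [backorder AND manifest_closed -> address_valid]. Adds address_valid.

address_valid, backorder, fragile_item, insured, labeled, manifest_closed, packed, shipped, stock_available, stock_low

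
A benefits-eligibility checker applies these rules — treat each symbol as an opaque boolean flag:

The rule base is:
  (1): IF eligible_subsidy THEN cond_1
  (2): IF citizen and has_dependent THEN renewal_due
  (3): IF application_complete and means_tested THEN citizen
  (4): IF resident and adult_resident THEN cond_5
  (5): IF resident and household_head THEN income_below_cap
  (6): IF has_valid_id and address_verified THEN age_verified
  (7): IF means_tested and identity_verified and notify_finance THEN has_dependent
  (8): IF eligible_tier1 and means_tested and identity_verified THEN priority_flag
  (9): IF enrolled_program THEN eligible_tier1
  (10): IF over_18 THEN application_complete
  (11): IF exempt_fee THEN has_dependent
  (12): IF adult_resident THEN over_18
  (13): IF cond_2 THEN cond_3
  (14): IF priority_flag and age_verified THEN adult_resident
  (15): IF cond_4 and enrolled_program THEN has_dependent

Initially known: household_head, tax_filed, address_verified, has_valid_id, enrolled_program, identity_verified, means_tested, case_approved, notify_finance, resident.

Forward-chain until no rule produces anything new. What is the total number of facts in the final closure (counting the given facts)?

21

Round 1: (5) [IF resident and household_head THEN income_below_cap]; (6) [IF has_valid_id and address_verified THEN age_verified]; (7) [IF means_tested and identity_verified and notify_finance THEN has_dependent]; (9) [IF enrolled_program THEN eligible_tier1]. Adds income_below_cap, age_verified, has_dependent, eligible_tier1.
Round 2: (8) [IF eligible_tier1 and means_tested and identity_verified THEN priority_flag]. Adds priority_flag.
Round 3: (14) [IF priority_flag and age_verified THEN adult_resident]. Adds adult_resident.
Round 4: (4) [IF resident and adult_resident THEN cond_5]; (12) [IF adult_resident THEN over_18]. Adds cond_5, over_18.
Round 5: (10) [IF over_18 THEN application_complete]. Adds application_complete.
Round 6: (3) [IF application_complete and means_tested THEN citizen]. Adds citizen.
Round 7: (2) [IF citizen and has_dependent THEN renewal_due]. Adds renewal_due.
Closure: {address_verified, adult_resident, age_verified, application_complete, case_approved, citizen, cond_5, eligible_tier1, enrolled_program, has_dependent, has_valid_id, household_head, identity_verified, income_below_cap, means_tested, notify_finance, over_18, priority_flag, renewal_due, resident, tax_filed} — 21 facts.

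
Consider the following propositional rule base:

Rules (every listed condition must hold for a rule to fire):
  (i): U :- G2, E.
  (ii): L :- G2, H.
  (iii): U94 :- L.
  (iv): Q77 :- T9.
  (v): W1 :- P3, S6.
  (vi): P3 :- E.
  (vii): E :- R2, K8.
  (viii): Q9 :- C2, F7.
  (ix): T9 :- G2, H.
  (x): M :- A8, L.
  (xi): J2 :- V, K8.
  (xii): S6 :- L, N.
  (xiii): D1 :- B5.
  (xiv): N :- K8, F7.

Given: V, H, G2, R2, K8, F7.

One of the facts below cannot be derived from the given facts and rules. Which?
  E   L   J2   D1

D1

[1] (ii) [L :- G2, H.]; (vii) [E :- R2, K8.]; (ix) [T9 :- G2, H.]; (xi) [J2 :- V, K8.]; (xiv) [N :- K8, F7.]. ⇒ new: L, E, T9, J2, N.
[2] (i) [U :- G2, E.]; (iii) [U94 :- L.]; (iv) [Q77 :- T9.]; (vi) [P3 :- E.]; (xii) [S6 :- L, N.]. ⇒ new: U, U94, Q77, P3, S6.
[3] (v) [W1 :- P3, S6.]. ⇒ new: W1.
Derived: L (round 1), J2 (round 1), E (round 1). D1 never appears in any round.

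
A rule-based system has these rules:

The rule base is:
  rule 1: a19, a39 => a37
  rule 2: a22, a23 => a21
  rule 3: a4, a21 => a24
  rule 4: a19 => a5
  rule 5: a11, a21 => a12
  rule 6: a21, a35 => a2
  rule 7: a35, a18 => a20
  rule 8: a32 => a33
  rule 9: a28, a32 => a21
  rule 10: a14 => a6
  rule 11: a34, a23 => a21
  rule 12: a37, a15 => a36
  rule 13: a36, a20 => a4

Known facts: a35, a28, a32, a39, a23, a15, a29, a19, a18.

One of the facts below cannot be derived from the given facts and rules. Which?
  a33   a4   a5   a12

Round 1 — rule 1, rule 4, rule 7, rule 8, rule 9, derive a37, a5, a20, a33, a21.
Round 2 — rule 6, rule 12, derive a2, a36.
Round 3 — rule 13, derive a4.
Round 4 — rule 3, derive a24.
Derived: a4 (round 3), a33 (round 1), a5 (round 1). a12 never appears in any round.

a12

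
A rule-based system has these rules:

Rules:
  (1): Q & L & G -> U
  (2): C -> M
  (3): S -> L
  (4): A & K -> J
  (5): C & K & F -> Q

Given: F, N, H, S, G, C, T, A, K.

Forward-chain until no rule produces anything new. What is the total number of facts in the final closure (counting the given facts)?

14

Round 1: (2) [C -> M]; (3) [S -> L]; (4) [A & K -> J]; (5) [C & K & F -> Q]. New: M, L, J, Q.
Round 2: (1) [Q & L & G -> U]. New: U.
Closure: {A, C, F, G, H, J, K, L, M, N, Q, S, T, U} — 14 facts.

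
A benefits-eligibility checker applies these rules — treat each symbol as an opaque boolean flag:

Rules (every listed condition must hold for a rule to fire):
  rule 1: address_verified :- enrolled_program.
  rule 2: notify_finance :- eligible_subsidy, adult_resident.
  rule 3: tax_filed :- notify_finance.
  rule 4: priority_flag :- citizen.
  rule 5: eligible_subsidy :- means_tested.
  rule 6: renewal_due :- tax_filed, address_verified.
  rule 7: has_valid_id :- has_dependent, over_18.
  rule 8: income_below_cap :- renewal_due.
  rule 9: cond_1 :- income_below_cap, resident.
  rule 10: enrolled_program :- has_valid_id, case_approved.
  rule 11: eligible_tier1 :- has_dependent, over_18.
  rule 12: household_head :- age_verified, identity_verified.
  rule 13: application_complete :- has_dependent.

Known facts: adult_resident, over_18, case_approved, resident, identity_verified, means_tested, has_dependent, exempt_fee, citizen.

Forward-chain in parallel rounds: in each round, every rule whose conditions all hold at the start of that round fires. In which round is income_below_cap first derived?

5

Round 1 fires rule 4, rule 5, rule 7, rule 11, rule 13, giving priority_flag, eligible_subsidy, has_valid_id, eligible_tier1, application_complete.
Round 2 fires rule 2, rule 10, giving notify_finance, enrolled_program.
Round 3 fires rule 1, rule 3, giving address_verified, tax_filed.
Round 4 fires rule 6, giving renewal_due.
Round 5 fires rule 8, giving income_below_cap.
income_below_cap first appears in round 5.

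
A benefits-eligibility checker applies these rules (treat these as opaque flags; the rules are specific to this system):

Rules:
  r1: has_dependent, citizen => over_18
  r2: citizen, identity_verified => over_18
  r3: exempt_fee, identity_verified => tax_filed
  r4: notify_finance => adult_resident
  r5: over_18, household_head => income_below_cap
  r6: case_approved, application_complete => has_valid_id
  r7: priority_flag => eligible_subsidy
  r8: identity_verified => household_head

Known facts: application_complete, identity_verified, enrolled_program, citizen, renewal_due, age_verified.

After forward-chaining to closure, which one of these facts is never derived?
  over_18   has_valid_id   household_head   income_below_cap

has_valid_id

Round 1 fires r2, r8, giving over_18, household_head.
Round 2 fires r5, giving income_below_cap.
Derived: over_18 (round 1), household_head (round 1), income_below_cap (round 2). has_valid_id never appears in any round.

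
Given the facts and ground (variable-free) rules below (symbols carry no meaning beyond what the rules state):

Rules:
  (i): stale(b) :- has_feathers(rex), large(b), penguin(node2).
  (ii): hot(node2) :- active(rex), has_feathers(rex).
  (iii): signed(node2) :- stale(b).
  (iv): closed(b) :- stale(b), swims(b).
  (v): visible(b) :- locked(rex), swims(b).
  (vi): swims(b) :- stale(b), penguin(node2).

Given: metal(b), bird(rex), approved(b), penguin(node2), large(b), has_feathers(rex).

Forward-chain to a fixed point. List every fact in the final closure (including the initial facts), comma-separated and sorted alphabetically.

approved(b), bird(rex), closed(b), has_feathers(rex), large(b), metal(b), penguin(node2), signed(node2), stale(b), swims(b)

Round 1 fires (i), giving stale(b).
Round 2 fires (iii), (vi), giving signed(node2), swims(b).
Round 3 fires (iv), giving closed(b).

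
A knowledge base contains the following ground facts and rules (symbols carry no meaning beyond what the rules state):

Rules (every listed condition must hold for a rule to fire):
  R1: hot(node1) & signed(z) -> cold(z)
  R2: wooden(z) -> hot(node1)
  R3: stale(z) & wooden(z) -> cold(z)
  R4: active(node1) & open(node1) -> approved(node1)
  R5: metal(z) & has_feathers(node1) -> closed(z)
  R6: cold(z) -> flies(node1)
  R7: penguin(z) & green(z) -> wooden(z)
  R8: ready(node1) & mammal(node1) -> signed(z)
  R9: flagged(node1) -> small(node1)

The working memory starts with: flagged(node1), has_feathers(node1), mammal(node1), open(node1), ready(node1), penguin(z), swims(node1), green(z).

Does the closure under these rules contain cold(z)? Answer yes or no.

yes

Round 1 fires R7, R8, R9, giving wooden(z), signed(z), small(node1).
Round 2 fires R2, giving hot(node1).
Round 3 fires R1, giving cold(z).
Round 4 fires R6, giving flies(node1).
cold(z) appears in round 3, so it is derivable.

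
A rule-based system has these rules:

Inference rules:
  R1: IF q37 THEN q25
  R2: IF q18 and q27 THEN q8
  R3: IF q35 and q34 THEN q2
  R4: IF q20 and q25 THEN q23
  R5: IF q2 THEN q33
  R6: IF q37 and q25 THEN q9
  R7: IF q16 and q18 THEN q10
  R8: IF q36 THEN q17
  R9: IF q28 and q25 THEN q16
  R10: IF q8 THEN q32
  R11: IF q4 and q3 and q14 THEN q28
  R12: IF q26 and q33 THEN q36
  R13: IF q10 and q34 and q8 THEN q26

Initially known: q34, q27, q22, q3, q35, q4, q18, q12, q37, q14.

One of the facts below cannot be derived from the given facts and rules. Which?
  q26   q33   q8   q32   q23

q23

Round 1: R1 [IF q37 THEN q25]; R2 [IF q18 and q27 THEN q8]; R3 [IF q35 and q34 THEN q2]; R11 [IF q4 and q3 and q14 THEN q28]. New: q25, q8, q2, q28.
Round 2: R5 [IF q2 THEN q33]; R6 [IF q37 and q25 THEN q9]; R9 [IF q28 and q25 THEN q16]; R10 [IF q8 THEN q32]. New: q33, q9, q16, q32.
Round 3: R7 [IF q16 and q18 THEN q10]. New: q10.
Round 4: R13 [IF q10 and q34 and q8 THEN q26]. New: q26.
Round 5: R12 [IF q26 and q33 THEN q36]. New: q36.
Round 6: R8 [IF q36 THEN q17]. New: q17.
Derived: q33 (round 2), q8 (round 1), q26 (round 4), q32 (round 2). q23 never appears in any round.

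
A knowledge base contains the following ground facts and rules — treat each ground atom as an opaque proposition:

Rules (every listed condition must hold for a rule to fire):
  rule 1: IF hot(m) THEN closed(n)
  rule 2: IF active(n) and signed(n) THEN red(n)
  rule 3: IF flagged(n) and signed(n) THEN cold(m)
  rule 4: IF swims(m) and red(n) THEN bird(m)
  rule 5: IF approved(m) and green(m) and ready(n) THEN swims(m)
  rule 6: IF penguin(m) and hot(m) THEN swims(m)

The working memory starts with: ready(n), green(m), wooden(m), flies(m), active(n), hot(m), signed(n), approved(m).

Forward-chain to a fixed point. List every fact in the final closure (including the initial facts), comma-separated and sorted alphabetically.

Round 1 — rule 1, rule 2, rule 5, derive closed(n), red(n), swims(m).
Round 2 — rule 4, derive bird(m).

active(n), approved(m), bird(m), closed(n), flies(m), green(m), hot(m), ready(n), red(n), signed(n), swims(m), wooden(m)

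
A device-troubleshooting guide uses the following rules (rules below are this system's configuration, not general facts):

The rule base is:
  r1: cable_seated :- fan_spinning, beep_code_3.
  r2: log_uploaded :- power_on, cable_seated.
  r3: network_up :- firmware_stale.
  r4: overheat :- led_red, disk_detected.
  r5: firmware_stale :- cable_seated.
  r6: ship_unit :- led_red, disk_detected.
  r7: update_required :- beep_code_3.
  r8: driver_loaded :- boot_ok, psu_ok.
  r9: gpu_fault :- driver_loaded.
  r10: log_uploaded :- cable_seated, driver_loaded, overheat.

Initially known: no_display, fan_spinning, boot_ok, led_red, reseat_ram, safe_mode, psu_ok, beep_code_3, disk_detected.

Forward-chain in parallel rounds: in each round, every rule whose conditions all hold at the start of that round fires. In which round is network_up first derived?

Round 1 fires r1, r4, r6, r7, r8, giving cable_seated, overheat, ship_unit, update_required, driver_loaded.
Round 2 fires r5, r9, r10, giving firmware_stale, gpu_fault, log_uploaded.
Round 3 fires r3, giving network_up.
network_up first appears in round 3.

3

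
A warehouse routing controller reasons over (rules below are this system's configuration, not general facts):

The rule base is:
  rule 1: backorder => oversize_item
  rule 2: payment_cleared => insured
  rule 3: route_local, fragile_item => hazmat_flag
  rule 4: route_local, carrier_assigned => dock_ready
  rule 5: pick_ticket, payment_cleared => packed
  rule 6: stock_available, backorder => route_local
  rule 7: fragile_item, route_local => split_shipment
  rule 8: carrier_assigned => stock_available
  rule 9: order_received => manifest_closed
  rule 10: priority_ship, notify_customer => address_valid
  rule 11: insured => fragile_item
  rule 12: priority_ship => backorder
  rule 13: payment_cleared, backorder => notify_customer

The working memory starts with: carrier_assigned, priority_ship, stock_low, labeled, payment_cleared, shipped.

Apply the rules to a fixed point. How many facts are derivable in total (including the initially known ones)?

[1] rule 2 [payment_cleared => insured]; rule 8 [carrier_assigned => stock_available]; rule 12 [priority_ship => backorder]. ⇒ new: insured, stock_available, backorder.
[2] rule 1 [backorder => oversize_item]; rule 6 [stock_available, backorder => route_local]; rule 11 [insured => fragile_item]; rule 13 [payment_cleared, backorder => notify_customer]. ⇒ new: oversize_item, route_local, fragile_item, notify_customer.
[3] rule 3 [route_local, fragile_item => hazmat_flag]; rule 4 [route_local, carrier_assigned => dock_ready]; rule 7 [fragile_item, route_local => split_shipment]; rule 10 [priority_ship, notify_customer => address_valid]. ⇒ new: hazmat_flag, dock_ready, split_shipment, address_valid.
Closure: {address_valid, backorder, carrier_assigned, dock_ready, fragile_item, hazmat_flag, insured, labeled, notify_customer, oversize_item, payment_cleared, priority_ship, route_local, shipped, split_shipment, stock_available, stock_low} — 17 facts.

17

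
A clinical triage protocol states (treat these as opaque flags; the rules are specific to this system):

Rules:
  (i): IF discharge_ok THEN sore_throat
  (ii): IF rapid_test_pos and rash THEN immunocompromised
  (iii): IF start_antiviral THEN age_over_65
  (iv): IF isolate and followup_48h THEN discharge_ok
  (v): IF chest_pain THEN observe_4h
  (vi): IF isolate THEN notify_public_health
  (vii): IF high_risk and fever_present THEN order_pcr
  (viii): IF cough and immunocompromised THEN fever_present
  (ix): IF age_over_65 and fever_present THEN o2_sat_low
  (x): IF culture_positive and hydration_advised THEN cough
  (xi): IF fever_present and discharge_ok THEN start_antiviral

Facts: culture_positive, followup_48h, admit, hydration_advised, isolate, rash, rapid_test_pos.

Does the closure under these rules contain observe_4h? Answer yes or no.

no

[1] (ii) [IF rapid_test_pos and rash THEN immunocompromised]; (iv) [IF isolate and followup_48h THEN discharge_ok]; (vi) [IF isolate THEN notify_public_health]; (x) [IF culture_positive and hydration_advised THEN cough]. ⇒ new: immunocompromised, discharge_ok, notify_public_health, cough.
[2] (i) [IF discharge_ok THEN sore_throat]; (viii) [IF cough and immunocompromised THEN fever_present]. ⇒ new: sore_throat, fever_present.
[3] (xi) [IF fever_present and discharge_ok THEN start_antiviral]. ⇒ new: start_antiviral.
[4] (iii) [IF start_antiviral THEN age_over_65]. ⇒ new: age_over_65.
[5] (ix) [IF age_over_65 and fever_present THEN o2_sat_low]. ⇒ new: o2_sat_low.
Fixed point reached. observe_4h is concluded only by (v); (v) needs chest_pain (never derived).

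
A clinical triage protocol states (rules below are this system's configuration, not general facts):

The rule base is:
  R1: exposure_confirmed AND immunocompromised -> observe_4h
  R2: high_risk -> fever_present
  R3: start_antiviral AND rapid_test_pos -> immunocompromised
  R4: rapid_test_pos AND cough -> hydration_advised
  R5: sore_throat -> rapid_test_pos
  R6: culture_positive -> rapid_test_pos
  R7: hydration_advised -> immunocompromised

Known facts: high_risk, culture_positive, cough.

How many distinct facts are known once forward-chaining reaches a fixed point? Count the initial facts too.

Round 1 fires R2, R6, giving fever_present, rapid_test_pos.
Round 2 fires R4, giving hydration_advised.
Round 3 fires R7, giving immunocompromised.
Closure: {cough, culture_positive, fever_present, high_risk, hydration_advised, immunocompromised, rapid_test_pos} — 7 facts.

7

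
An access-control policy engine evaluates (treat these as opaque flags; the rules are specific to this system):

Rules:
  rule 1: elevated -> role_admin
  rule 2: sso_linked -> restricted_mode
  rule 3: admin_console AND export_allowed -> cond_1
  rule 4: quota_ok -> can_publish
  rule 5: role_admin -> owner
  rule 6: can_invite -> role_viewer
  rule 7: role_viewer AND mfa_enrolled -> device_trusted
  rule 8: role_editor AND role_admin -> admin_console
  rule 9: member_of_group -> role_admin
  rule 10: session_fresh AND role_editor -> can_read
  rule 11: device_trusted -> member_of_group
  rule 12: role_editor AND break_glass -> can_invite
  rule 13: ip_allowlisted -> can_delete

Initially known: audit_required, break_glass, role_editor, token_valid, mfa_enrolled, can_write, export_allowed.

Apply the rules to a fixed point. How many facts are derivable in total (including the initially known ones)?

15

[1] rule 12 [role_editor AND break_glass -> can_invite]. ⇒ new: can_invite.
[2] rule 6 [can_invite -> role_viewer]. ⇒ new: role_viewer.
[3] rule 7 [role_viewer AND mfa_enrolled -> device_trusted]. ⇒ new: device_trusted.
[4] rule 11 [device_trusted -> member_of_group]. ⇒ new: member_of_group.
[5] rule 9 [member_of_group -> role_admin]. ⇒ new: role_admin.
[6] rule 5 [role_admin -> owner]; rule 8 [role_editor AND role_admin -> admin_console]. ⇒ new: owner, admin_console.
[7] rule 3 [admin_console AND export_allowed -> cond_1]. ⇒ new: cond_1.
Closure: {admin_console, audit_required, break_glass, can_invite, can_write, cond_1, device_trusted, export_allowed, member_of_group, mfa_enrolled, owner, role_admin, role_editor, role_viewer, token_valid} — 15 facts.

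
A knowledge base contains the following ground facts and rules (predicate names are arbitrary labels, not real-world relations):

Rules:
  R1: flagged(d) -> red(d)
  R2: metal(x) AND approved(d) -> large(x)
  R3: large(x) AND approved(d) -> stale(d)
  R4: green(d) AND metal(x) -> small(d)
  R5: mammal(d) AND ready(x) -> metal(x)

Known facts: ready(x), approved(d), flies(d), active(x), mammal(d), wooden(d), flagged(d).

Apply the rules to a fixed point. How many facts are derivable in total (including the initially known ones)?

11

Round 1 — R1, R5, derive red(d), metal(x).
Round 2 — R2, derive large(x).
Round 3 — R3, derive stale(d).
Closure: {active(x), approved(d), flagged(d), flies(d), large(x), mammal(d), metal(x), ready(x), red(d), stale(d), wooden(d)} — 11 facts.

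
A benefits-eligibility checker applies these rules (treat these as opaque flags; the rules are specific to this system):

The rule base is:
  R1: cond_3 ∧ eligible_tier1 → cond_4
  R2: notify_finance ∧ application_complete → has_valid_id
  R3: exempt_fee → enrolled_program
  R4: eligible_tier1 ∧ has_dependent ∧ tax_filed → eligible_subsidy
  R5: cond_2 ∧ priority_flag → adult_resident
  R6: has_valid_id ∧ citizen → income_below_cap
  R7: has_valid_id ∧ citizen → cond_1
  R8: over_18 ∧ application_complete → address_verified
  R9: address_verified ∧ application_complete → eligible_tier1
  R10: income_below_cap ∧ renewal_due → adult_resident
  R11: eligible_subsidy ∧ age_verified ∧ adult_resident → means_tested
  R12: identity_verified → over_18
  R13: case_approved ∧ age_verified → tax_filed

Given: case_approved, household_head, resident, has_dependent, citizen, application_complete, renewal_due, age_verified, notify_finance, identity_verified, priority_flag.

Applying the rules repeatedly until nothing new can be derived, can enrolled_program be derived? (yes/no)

Round 1: R2 [notify_finance ∧ application_complete → has_valid_id]; R12 [identity_verified → over_18]; R13 [case_approved ∧ age_verified → tax_filed]. Adds has_valid_id, over_18, tax_filed.
Round 2: R6 [has_valid_id ∧ citizen → income_below_cap]; R7 [has_valid_id ∧ citizen → cond_1]; R8 [over_18 ∧ application_complete → address_verified]. Adds income_below_cap, cond_1, address_verified.
Round 3: R9 [address_verified ∧ application_complete → eligible_tier1]; R10 [income_below_cap ∧ renewal_due → adult_resident]. Adds eligible_tier1, adult_resident.
Round 4: R4 [eligible_tier1 ∧ has_dependent ∧ tax_filed → eligible_subsidy]. Adds eligible_subsidy.
Round 5: R11 [eligible_subsidy ∧ age_verified ∧ adult_resident → means_tested]. Adds means_tested.
Fixed point reached. enrolled_program is concluded only by R3; R3 needs exempt_fee (never derived).

no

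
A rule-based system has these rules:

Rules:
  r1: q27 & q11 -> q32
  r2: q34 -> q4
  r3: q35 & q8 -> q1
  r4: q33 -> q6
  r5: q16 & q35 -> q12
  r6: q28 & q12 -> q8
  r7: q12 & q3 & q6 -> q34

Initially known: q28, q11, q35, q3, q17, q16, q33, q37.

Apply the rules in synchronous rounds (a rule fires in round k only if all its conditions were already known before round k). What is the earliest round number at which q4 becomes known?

Round 1 — r4, r5, derive q6, q12.
Round 2 — r6, r7, derive q8, q34.
Round 3 — r2, r3, derive q4, q1.
q4 first appears in round 3.

3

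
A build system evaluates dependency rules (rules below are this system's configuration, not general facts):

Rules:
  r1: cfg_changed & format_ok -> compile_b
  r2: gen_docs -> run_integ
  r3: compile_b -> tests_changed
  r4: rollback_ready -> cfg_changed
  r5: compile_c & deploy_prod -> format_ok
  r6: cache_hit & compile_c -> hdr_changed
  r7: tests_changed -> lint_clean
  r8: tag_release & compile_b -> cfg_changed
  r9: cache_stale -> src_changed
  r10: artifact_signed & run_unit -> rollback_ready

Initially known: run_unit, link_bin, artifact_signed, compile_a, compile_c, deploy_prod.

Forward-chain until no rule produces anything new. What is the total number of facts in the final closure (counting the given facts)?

[1] r5 [compile_c & deploy_prod -> format_ok]; r10 [artifact_signed & run_unit -> rollback_ready]. ⇒ new: format_ok, rollback_ready.
[2] r4 [rollback_ready -> cfg_changed]. ⇒ new: cfg_changed.
[3] r1 [cfg_changed & format_ok -> compile_b]. ⇒ new: compile_b.
[4] r3 [compile_b -> tests_changed]. ⇒ new: tests_changed.
[5] r7 [tests_changed -> lint_clean]. ⇒ new: lint_clean.
Closure: {artifact_signed, cfg_changed, compile_a, compile_b, compile_c, deploy_prod, format_ok, link_bin, lint_clean, rollback_ready, run_unit, tests_changed} — 12 facts.

12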